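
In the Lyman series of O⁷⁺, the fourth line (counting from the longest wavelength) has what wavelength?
1.4832 nm

The lines of a series are numbered from the longest wavelength (smallest ΔE) outward; the fourth line is the transition from n = n_f + 4 to n_f.
The Lyman series has all transitions ending at n_f = 1.

For O⁷⁺ (Z = 8), the fourth line (δ-line) is the jump from n = 5 to n = 1:
E_5 = -13.6057 × 8² / 5² = -34.830592 eV
E_1 = -13.6057 × 8² / 1² = -870.764800 eV
ΔE = E_5 - E_1 = 835.934208 eV

λ = hc/E = 1239.84 eV·nm / 835.934208 eV
λ = 1.4832 nm

This is the δ-line of the Lyman series in O⁷⁺.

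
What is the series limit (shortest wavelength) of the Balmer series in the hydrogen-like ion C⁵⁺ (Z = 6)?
10.1252 nm

The series limit corresponds to the transition from n = ∞ to n = 2.
This is the highest energy (shortest wavelength) transition in the Balmer series.

E_∞ = 0 eV
E_2 = -13.6057 × 6² / 2² = -122.451300 eV

Energy at series limit:
ΔE = E_∞ - E_2 = 0 - (-122.451300) = 122.451300 eV
λ = hc/E = 1239.84 eV·nm / 122.451300 eV = 10.1252 nm

This energy equals the ionization energy from the n = 2 state of C⁵⁺.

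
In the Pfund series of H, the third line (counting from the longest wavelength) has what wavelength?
3738.52 nm

The lines of a series are numbered from the longest wavelength (smallest ΔE) outward; the third line is the transition from n = n_f + 3 to n_f.
The Pfund series has all transitions ending at n_f = 5.

For H, the third line (γ-line) is the jump from n = 8 to n = 5:
E_8 = -13.6057 / 8² = -0.21258906 eV
E_5 = -13.6057 / 5² = -0.54422800 eV
ΔE = E_8 - E_5 = 0.33163894 eV

λ = hc/E = 1239.84 eV·nm / 0.33163894 eV
λ = 3738.52 nm

This is the γ-line of the Pfund series in H.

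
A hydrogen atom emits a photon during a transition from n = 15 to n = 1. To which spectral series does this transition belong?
Lyman series

The spectral series in hydrogen are named based on the final (lower) energy level:
- Lyman series: n_final = 1 (ultraviolet)
- Balmer series: n_final = 2 (visible/near-UV)
- Paschen series: n_final = 3 (infrared)
- Brackett series: n_final = 4 (infrared)
- Pfund series: n_final = 5 (far infrared)

Since this transition ends at n = 1, it belongs to the Lyman series.

For reference, this 15 → 1 line has photon energy
ΔE = 13.6057 eV × (1/1² - 1/15²) = 13.5452302 eV,
corresponding to wavelength λ = hc/ΔE = 1239.84 eV·nm / 13.5452302 eV = 91.53333 nm in the ultraviolet region.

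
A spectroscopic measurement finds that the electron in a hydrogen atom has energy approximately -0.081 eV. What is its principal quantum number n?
n = 13

The exact energy levels follow E_n = -13.6057 eV / n².

The measured value (-0.081 eV) is reported to only 2 significant figures, so we must test candidate n values and see which one matches to that precision.

Candidate energies:
  n = 11:  E = -13.6057/11² = -0.11244 eV
  n = 12:  E = -13.6057/12² = -0.09448 eV
  n = 13:  E = -13.6057/13² = -0.08051 eV  ← matches
  n = 14:  E = -13.6057/14² = -0.06942 eV
  n = 15:  E = -13.6057/15² = -0.06047 eV

Checking against the measurement of -0.081 eV (2 sig figs), only n = 13 agrees:
E_13 = -0.08051 eV, which rounds to -0.081 eV ✓

Therefore n = 13.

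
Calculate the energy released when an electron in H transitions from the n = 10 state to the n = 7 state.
0.1416 eV

The energy levels are E_n = -13.6057 eV / n².

Energy at n = 10: E_10 = -13.6057 / 10² = -0.1360570 eV
Energy at n = 7: E_7 = -13.6057 / 7² = -0.2776673 eV

For emission (electron falling to lower state), the photon energy is:
E_photon = E_10 - E_7 = |-0.1360570 - (-0.2776673)|
E_photon = 0.1416 eV

This energy is carried away by the emitted photon.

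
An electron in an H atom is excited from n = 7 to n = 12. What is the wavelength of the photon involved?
6768.30 nm

First, find the transition energy using E_n = -13.6057 / n² eV:
E_7 = -13.6057 / 7² = -0.27766735 eV
E_12 = -13.6057 / 12² = -0.09448403 eV

Photon energy: |ΔE| = |E_12 - E_7| = 0.18318332 eV

Convert to wavelength using E = hc/λ with hc = 1239.84 eV·nm:
λ = hc/E = 1239.84 eV·nm / 0.18318332 eV
λ = 6768.30 nm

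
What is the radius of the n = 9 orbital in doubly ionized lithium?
1.4288 nm (or 14.2878 Å)

The Bohr radius formula is:
r_n = n² a₀ / Z

where a₀ = 0.0529177 nm is the Bohr radius.

For Li²⁺ (Z = 3) at n = 9:
r_9 = 9² × 0.0529177 nm / 3
r_9 = 81 × 0.0529177 nm / 3
r_9 = 4.28633 nm / 3
r_9 = 1.4288 nm

The electron orbits at approximately 1.4288 nm from the nucleus.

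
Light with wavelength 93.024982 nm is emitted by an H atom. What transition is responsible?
n = 7 → n = 1

First, find the photon energy from the wavelength (hc = 1239.84 eV·nm):
E = hc/λ = 1239.84 eV·nm / 93.024982 nm = 13.328033 eV

The energy levels of hydrogen satisfy E_n = -13.6057 / n² eV, so an emission n_i → n_f releases
ΔE = 13.6057 × (1/n_f² − 1/n_i²) eV.

Setting ΔE equal to the photon energy:
1/n_f² − 1/n_i² = 13.328033 / 13.6057 = 0.97959186

Since 1/n_i² must be positive, we need 1/n_f² > 0.97959186, i.e. n_f ≤ 1. For each allowed n_f, solve n_i = (1/n_f² − 0.97959186)^(−1/2) and check whether it is a whole number:
  n_f = 1: 1/n_i² = 1.00000000 − 0.97959186 = 0.02040814 → n_i = 7.000  → integer, n_i = 7 ✓

Only n_f = 1 gives an integer upper level, n_i = 7.

The transition is from n = 7 to n = 1 (emission).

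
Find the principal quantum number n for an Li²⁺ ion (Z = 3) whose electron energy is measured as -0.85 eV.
n = 12

The exact energy levels follow E_n = -13.6057 Z² / n² eV with Z = 3.

The measured value (-0.85 eV) is reported to only 2 significant figures, so we must test candidate n values and see which one matches to that precision.

Candidate energies:
  n = 10:  E = -13.6057 × 3² / 10² = -1.22451 eV
  n = 11:  E = -13.6057 × 3² / 11² = -1.01199 eV
  n = 12:  E = -13.6057 × 3² / 12² = -0.85036 eV  ← matches
  n = 13:  E = -13.6057 × 3² / 13² = -0.72456 eV
  n = 14:  E = -13.6057 × 3² / 14² = -0.62475 eV

Checking against the measurement of -0.85 eV (2 sig figs), only n = 12 agrees:
E_12 = -0.85036 eV, which rounds to -0.85 eV ✓

Therefore n = 12.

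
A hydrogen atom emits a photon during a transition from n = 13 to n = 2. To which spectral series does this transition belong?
Balmer series

The spectral series in hydrogen are named based on the final (lower) energy level:
- Lyman series: n_final = 1 (ultraviolet)
- Balmer series: n_final = 2 (visible/near-UV)
- Paschen series: n_final = 3 (infrared)
- Brackett series: n_final = 4 (infrared)
- Pfund series: n_final = 5 (far infrared)

Since this transition ends at n = 2, it belongs to the Balmer series.

For reference, this 13 → 2 line has photon energy
ΔE = 13.6057 eV × (1/2² - 1/13²) = 3.3209179 eV,
corresponding to wavelength λ = hc/ΔE = 1239.84 eV·nm / 3.3209179 eV = 373.343 nm in the visible/near-UV region.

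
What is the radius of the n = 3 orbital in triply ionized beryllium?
0.11906 nm (or 1.19065 Å)

The Bohr radius formula is:
r_n = n² a₀ / Z

where a₀ = 0.05291772 nm is the Bohr radius.

For Be³⁺ (Z = 4) at n = 3:
r_3 = 3² × 0.05291772 nm / 4
r_3 = 9 × 0.05291772 nm / 4
r_3 = 0.476259 nm / 4
r_3 = 0.11906 nm

The electron orbits at approximately 0.11906 nm from the nucleus.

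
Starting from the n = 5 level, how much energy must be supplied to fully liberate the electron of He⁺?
2.1769 eV

The ionization energy is the energy needed to remove the electron completely (n → ∞).

For a hydrogen-like ion with Z = 2, E_n = -13.6057 Z² / n² eV.

At n = 5: E_5 = -13.6057 × 2² / 5² = -2.1769120 eV
At n = ∞: E_∞ = 0 eV

Ionization energy = E_∞ - E_5 = 0 - (-2.1769120) = 2.1769120 eV
Ionization energy ≈ 2.1769 eV

This is also called the binding energy of the electron in state n = 5.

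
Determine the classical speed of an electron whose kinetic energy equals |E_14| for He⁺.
3.125e+05 m/s (or 0.104% of c)

The binding energy at n = 14 for He⁺ is:
E_14 = -13.6057 × 2²/14² = -0.2776673 eV
|E_14| = 0.2776673 eV

Convert to Joules:
KE = 0.2776673 eV × (1.602177 × 10⁻¹⁹ J/eV) = 4.44872e-20 J

Using KE = ½mv²:
v = √(2·KE/m_e)
v = √(2 × 4.44872e-20 J / 9.10938 × 10⁻³¹ kg)
v = 3.125e+05 m/s

This is approximately 0.104% the speed of light.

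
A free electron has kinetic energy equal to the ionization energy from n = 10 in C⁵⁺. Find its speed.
1.3126e+06 m/s (or 0.43784% of c)

The binding energy at n = 10 for C⁵⁺ is:
E_10 = -13.6057 × 6²/10² = -4.8980520 eV
|E_10| = 4.8980520 eV

Convert to Joules:
KE = 4.8980520 eV × (1.602177 × 10⁻¹⁹ J/eV) = 7.847546e-19 J

Using KE = ½mv²:
v = √(2·KE/m_e)
v = √(2 × 7.847546e-19 J / 9.10938 × 10⁻³¹ kg)
v = 1.3126e+06 m/s

This is approximately 0.43784% the speed of light.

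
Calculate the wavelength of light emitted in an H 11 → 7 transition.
7504.01523 nm

First, find the transition energy using E_n = -13.6057 / n² eV:
E_11 = -13.6057 / 11² = -0.11244380165 eV
E_7 = -13.6057 / 7² = -0.27766734694 eV

Photon energy: |ΔE| = |E_7 - E_11| = 0.16522354529 eV

Convert to wavelength using E = hc/λ with hc = 1239.84 eV·nm:
λ = hc/E = 1239.84 eV·nm / 0.16522354529 eV
λ = 7504.01523 nm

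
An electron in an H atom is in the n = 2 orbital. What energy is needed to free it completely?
3.401425 eV

The ionization energy is the energy needed to remove the electron completely (n → ∞).

For hydrogen, E_n = -13.6057 eV / n².

At n = 2: E_2 = -13.6057 / 2² = -3.401425000 eV
At n = ∞: E_∞ = 0 eV

Ionization energy = E_∞ - E_2 = 0 - (-3.401425000) = 3.401425000 eV
Ionization energy ≈ 3.401425 eV

This is also called the binding energy of the electron in state n = 2.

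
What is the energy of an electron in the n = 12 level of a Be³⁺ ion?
-1.5117 eV

For hydrogen-like ions, the energy levels scale with Z²:
E_n = -13.6057 Z² / n² eV

For Be³⁺ (Z = 4) at n = 12:
E_12 = -13.6057 × 4² / 12²
E_12 = -13.6057 × 16 / 144
E_12 = -217.6912 / 144
E_12 = -1.5117 eV

The energy is 16 times more negative than hydrogen at the same n due to the stronger nuclear charge.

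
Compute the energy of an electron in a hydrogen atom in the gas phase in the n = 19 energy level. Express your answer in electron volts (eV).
-0.03769 eV

The energy levels of a hydrogen-like atom are given by:
E_n = -13.6057 eV / n²

For n = 19:
E_19 = -13.6057 eV / 19²
E_19 = -13.6057 eV / 361
E_19 = -0.03769 eV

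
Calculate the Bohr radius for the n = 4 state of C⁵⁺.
0.14111 nm (or 1.41114 Å)

The Bohr radius formula is:
r_n = n² a₀ / Z

where a₀ = 0.05291772 nm is the Bohr radius.

For C⁵⁺ (Z = 6) at n = 4:
r_4 = 4² × 0.05291772 nm / 6
r_4 = 16 × 0.05291772 nm / 6
r_4 = 0.846684 nm / 6
r_4 = 0.14111 nm

The electron orbits at approximately 0.14111 nm from the nucleus.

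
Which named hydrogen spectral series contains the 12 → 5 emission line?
Pfund series

The spectral series in hydrogen are named based on the final (lower) energy level:
- Lyman series: n_final = 1 (ultraviolet)
- Balmer series: n_final = 2 (visible/near-UV)
- Paschen series: n_final = 3 (infrared)
- Brackett series: n_final = 4 (infrared)
- Pfund series: n_final = 5 (far infrared)

Since this transition ends at n = 5, it belongs to the Pfund series.

For reference, this 12 → 5 line has photon energy
ΔE = 13.6057 eV × (1/5² - 1/12²) = 0.4497439722 eV,
corresponding to wavelength λ = hc/ΔE = 1239.84 eV·nm / 0.4497439722 eV = 2756.7685 nm in the far infrared region.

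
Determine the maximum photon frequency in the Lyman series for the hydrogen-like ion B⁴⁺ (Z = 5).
8.22461e+16 Hz

The series limit corresponds to the transition from n = ∞ to n = 1.
This is the highest energy (shortest wavelength) transition in the Lyman series.

E_∞ = 0 eV
E_1 = -13.6057 × 5² / 1² = -340.1425000 eV

Energy at series limit:
ΔE = E_∞ - E_1 = 0 - (-340.1425000) = 340.1425000 eV
E = 340.1425000 eV × (1.602177 × 10⁻¹⁹ J/eV) = 5.4496849e-17 J
f = E/h = 5.4496849e-17 J / (6.62607 × 10⁻³⁴ J·s) = 8.22461e+16 Hz

This energy equals the ionization energy from the n = 1 state of B⁴⁺.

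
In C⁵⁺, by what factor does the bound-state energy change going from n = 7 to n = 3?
5.444

Using E_n = -13.6057 Z² / n² eV with Z = 6:

E_3 = -13.6057 × 6² / 3² = -489.8052 / 9 = -54.422800000 eV
E_7 = -13.6057 × 6² / 7² = -489.8052 / 49 = -9.996024490 eV

The ratio is:
E_3/E_7 = (-54.422800000) / (-9.996024490)
E_3/E_7 = (-489.8052/9) / (-489.8052/49)
E_3/E_7 = 49/9
E_3/E_7 = 5.444
(Note: the Z² factors cancel in the ratio.)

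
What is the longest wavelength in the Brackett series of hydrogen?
4050.07 nm

The longest wavelength corresponds to the smallest energy transition in the series.
The Brackett series has all transitions ending at n_f = 4.

For H, the first line (α-line) is the jump from n = 5 to n = 4:
E_5 = -13.6057 / 5² = -0.54422800 eV
E_4 = -13.6057 / 4² = -0.85035625 eV
ΔE = E_5 - E_4 = 0.30612825 eV

λ = hc/E = 1239.84 eV·nm / 0.30612825 eV
λ = 4050.07 nm

This is the α-line of the Brackett series in H.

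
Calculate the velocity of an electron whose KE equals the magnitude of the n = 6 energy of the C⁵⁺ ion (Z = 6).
2.1877e+06 m/s (or 0.729736% of c)

The binding energy at n = 6 for C⁵⁺ is:
E_6 = -13.6057 × 6²/6² = -13.60570000 eV
|E_6| = 13.60570000 eV

Convert to Joules:
KE = 13.60570000 eV × (1.602177 × 10⁻¹⁹ J/eV) = 2.179874e-18 J

Using KE = ½mv²:
v = √(2·KE/m_e)
v = √(2 × 2.179874e-18 J / 9.10938 × 10⁻³¹ kg)
v = 2.1877e+06 m/s

This is approximately 0.729736% the speed of light.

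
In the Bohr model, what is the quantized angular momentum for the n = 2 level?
2.109e-34 J·s (or 2ℏ)

In the Bohr model, angular momentum is quantized:
L = nℏ

where ℏ = h/(2π) = 1.05457e-34 J·s

For n = 2:
L = 2 × 1.05457e-34 J·s
L = 2.109e-34 J·s

This can also be written as L = 2ℏ.
The angular momentum is an integer multiple of the reduced Planck constant.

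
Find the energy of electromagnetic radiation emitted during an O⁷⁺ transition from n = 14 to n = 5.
30.387914 eV

The energy levels are E_n = -13.6057 Z² eV / n².

Energy at n = 14: E_14 = -13.6057 × 8² / 14² = -4.442677551 eV
Energy at n = 5: E_5 = -13.6057 × 8² / 5² = -34.830592000 eV

For emission (electron falling to lower state), the photon energy is:
E_photon = E_14 - E_5 = |-4.442677551 - (-34.830592000)|
E_photon = 30.387914 eV

This energy is carried away by the emitted photon.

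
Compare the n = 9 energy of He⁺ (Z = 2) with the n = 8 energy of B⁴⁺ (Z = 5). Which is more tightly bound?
B⁴⁺ at n = 8 (E = -5.31 eV)

Using E_n = -13.6057 Z² / n² eV:

He⁺ (Z = 2) at n = 9:
E = -13.6057 × 2² / 9² = -13.6057 × 4 / 81 = -0.67189 eV

B⁴⁺ (Z = 5) at n = 8:
E = -13.6057 × 5² / 8² = -13.6057 × 25 / 64 = -5.31473 eV

Since -5.31473 eV < -0.67189 eV,
B⁴⁺ at n = 8 is more tightly bound (requires more energy to ionize).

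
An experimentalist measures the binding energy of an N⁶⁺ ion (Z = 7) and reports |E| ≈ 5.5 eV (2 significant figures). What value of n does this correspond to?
n = 11

The exact energy levels follow E_n = -13.6057 Z² / n² eV with Z = 7.

The measured value (-5.5 eV) is reported to only 2 significant figures, so we must test candidate n values and see which one matches to that precision.

Candidate energies:
  n = 9:  E = -13.6057 × 7² / 9² = -8.23061 eV
  n = 10:  E = -13.6057 × 7² / 10² = -6.66679 eV
  n = 11:  E = -13.6057 × 7² / 11² = -5.50975 eV  ← matches
  n = 12:  E = -13.6057 × 7² / 12² = -4.62972 eV
  n = 13:  E = -13.6057 × 7² / 13² = -3.94485 eV

Checking against the measurement of -5.5 eV (2 sig figs), only n = 11 agrees:
E_11 = -5.50975 eV, which rounds to -5.5 eV ✓

Therefore n = 11.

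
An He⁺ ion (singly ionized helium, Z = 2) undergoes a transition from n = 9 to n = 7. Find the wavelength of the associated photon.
2825.63383 nm

First, find the transition energy using E_n = -13.6057 Z² / n² eV:
E_9 = -13.6057 × 2² / 9² = -0.67188641975 eV
E_7 = -13.6057 × 2² / 7² = -1.11066938776 eV

Photon energy: |ΔE| = |E_7 - E_9| = 0.43878296801 eV

Convert to wavelength using E = hc/λ with hc = 1239.84 eV·nm:
λ = hc/E = 1239.84 eV·nm / 0.43878296801 eV
λ = 2825.63383 nm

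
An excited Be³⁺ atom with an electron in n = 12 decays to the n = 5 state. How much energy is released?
7.195904 eV

The energy levels are E_n = -13.6057 Z² eV / n².

Energy at n = 12: E_12 = -13.6057 × 4² / 12² = -1.511744444 eV
Energy at n = 5: E_5 = -13.6057 × 4² / 5² = -8.707648000 eV

For emission (electron falling to lower state), the photon energy is:
E_photon = E_12 - E_5 = |-1.511744444 - (-8.707648000)|
E_photon = 7.195904 eV

This energy is carried away by the emitted photon.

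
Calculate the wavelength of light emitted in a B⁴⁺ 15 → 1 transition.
3.661333 nm

First, find the transition energy using E_n = -13.6057 Z² / n² eV:
E_15 = -13.6057 × 5² / 15² = -1.51174444 eV
E_1 = -13.6057 × 5² / 1² = -340.14250000 eV

Photon energy: |ΔE| = |E_1 - E_15| = 338.63075556 eV

Convert to wavelength using E = hc/λ with hc = 1239.84 eV·nm:
λ = hc/E = 1239.84 eV·nm / 338.63075556 eV
λ = 3.661333 nm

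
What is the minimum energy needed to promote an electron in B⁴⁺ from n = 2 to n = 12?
82.673524 eV

The energy levels of a hydrogen-like atom are E_n = -13.6057 Z² eV / n².

Energy at n = 2: E_2 = -13.6057 × 5² / 2² = -85.035625000 eV
Energy at n = 12: E_12 = -13.6057 × 5² / 12² = -2.362100694 eV

The excitation energy is the difference:
ΔE = E_12 - E_2
ΔE = -2.362100694 - (-85.035625000)
ΔE = 82.673524 eV

Since this is positive, energy must be absorbed (photon absorption).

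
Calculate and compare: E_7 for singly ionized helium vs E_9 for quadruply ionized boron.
B⁴⁺ at n = 9 (E = -4.199290 eV)

Using E_n = -13.6057 Z² / n² eV:

He⁺ (Z = 2) at n = 7:
E = -13.6057 × 2² / 7² = -13.6057 × 4 / 49 = -1.110669388 eV

B⁴⁺ (Z = 5) at n = 9:
E = -13.6057 × 5² / 9² = -13.6057 × 25 / 81 = -4.199290123 eV

Since -4.199290123 eV < -1.110669388 eV,
B⁴⁺ at n = 9 is more tightly bound (requires more energy to ionize).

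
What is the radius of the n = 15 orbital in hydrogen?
11.906487 nm (or 119.064872 Å)

The Bohr radius formula is:
r_n = n² a₀ / Z

where a₀ = 0.052917721 nm is the Bohr radius.

For H (Z = 1) at n = 15:
r_15 = 15² × 0.052917721 nm / 1
r_15 = 225 × 0.052917721 nm / 1
r_15 = 11.9064872 nm / 1
r_15 = 11.906487 nm

The electron orbits at approximately 11.906487 nm from the nucleus.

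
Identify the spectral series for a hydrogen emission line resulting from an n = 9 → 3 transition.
Paschen series

The spectral series in hydrogen are named based on the final (lower) energy level:
- Lyman series: n_final = 1 (ultraviolet)
- Balmer series: n_final = 2 (visible/near-UV)
- Paschen series: n_final = 3 (infrared)
- Brackett series: n_final = 4 (infrared)
- Pfund series: n_final = 5 (far infrared)

Since this transition ends at n = 3, it belongs to the Paschen series.

For reference, this 9 → 3 line has photon energy
ΔE = 13.6057 eV × (1/3² - 1/9²) = 1.34377284 eV,
corresponding to wavelength λ = hc/ΔE = 1239.84 eV·nm / 1.34377284 eV = 922.6559 nm in the infrared region.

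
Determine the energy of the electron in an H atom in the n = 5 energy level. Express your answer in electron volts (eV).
-0.544228 eV

The energy levels of a hydrogen-like atom are given by:
E_n = -13.6057 eV / n²

For n = 5:
E_5 = -13.6057 eV / 5²
E_5 = -13.6057 eV / 25
E_5 = -0.544228 eV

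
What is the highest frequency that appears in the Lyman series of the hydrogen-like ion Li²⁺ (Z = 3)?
2.96e+16 Hz

The series limit corresponds to the transition from n = ∞ to n = 1.
This is the highest energy (shortest wavelength) transition in the Lyman series.

E_∞ = 0 eV
E_1 = -13.6057 × 3² / 1² = -122.451300 eV

Energy at series limit:
ΔE = E_∞ - E_1 = 0 - (-122.451300) = 122.451300 eV
E = 122.451300 eV × (1.602177 × 10⁻¹⁹ J/eV) = 1.9619e-17 J
f = E/h = 1.9619e-17 J / (6.62607 × 10⁻³⁴ J·s) = 2.96e+16 Hz

This energy equals the ionization energy from the n = 1 state of Li²⁺.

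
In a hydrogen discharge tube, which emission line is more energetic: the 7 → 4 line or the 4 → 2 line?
4 → 2

Calculate the energy for each transition:

Transition 7 → 4:
ΔE₁ = |E_4 - E_7| = |-13.6057/4² - (-13.6057/7²)|
ΔE₁ = |-0.85035625 - (-0.27766735)| = 0.57269 eV

Transition 4 → 2:
ΔE₂ = |E_2 - E_4| = |-13.6057/2² - (-13.6057/4²)|
ΔE₂ = |-3.40142500 - (-0.85035625)| = 2.55107 eV

Since 2.55107 eV > 0.57269 eV, the transition 4 → 2 emits the more energetic photon.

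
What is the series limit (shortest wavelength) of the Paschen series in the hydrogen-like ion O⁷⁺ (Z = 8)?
12.815 nm

The series limit corresponds to the transition from n = ∞ to n = 3.
This is the highest energy (shortest wavelength) transition in the Paschen series.

E_∞ = 0 eV
E_3 = -13.6057 × 8² / 3² = -96.75164 eV

Energy at series limit:
ΔE = E_∞ - E_3 = 0 - (-96.75164) = 96.75164 eV
λ = hc/E = 1239.84 eV·nm / 96.75164 eV = 12.815 nm

This energy equals the ionization energy from the n = 3 state of O⁷⁺.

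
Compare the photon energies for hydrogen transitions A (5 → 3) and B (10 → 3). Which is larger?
10 → 3

Calculate the energy for each transition:

Transition 5 → 3:
ΔE₁ = |E_3 - E_5| = |-13.6057/3² - (-13.6057/5²)|
ΔE₁ = |-1.511744444 - (-0.544228000)| = 0.967516 eV

Transition 10 → 3:
ΔE₂ = |E_3 - E_10| = |-13.6057/3² - (-13.6057/10²)|
ΔE₂ = |-1.511744444 - (-0.136057000)| = 1.375687 eV

Since 1.375687 eV > 0.967516 eV, the transition 10 → 3 emits the more energetic photon.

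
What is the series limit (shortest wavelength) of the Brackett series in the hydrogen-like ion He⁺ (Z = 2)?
364.506053 nm

The series limit corresponds to the transition from n = ∞ to n = 4.
This is the highest energy (shortest wavelength) transition in the Brackett series.

E_∞ = 0 eV
E_4 = -13.6057 × 2² / 4² = -3.4014250000 eV

Energy at series limit:
ΔE = E_∞ - E_4 = 0 - (-3.4014250000) = 3.4014250000 eV
λ = hc/E = 1239.84 eV·nm / 3.4014250000 eV = 364.506053 nm

This energy equals the ionization energy from the n = 4 state of He⁺.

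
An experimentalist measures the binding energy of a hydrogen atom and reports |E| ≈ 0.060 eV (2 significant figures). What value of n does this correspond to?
n = 15

The exact energy levels follow E_n = -13.6057 eV / n².

The measured value (-0.060 eV) is reported to only 2 significant figures, so we must test candidate n values and see which one matches to that precision.

Candidate energies:
  n = 13:  E = -13.6057/13² = -0.08051 eV
  n = 14:  E = -13.6057/14² = -0.06942 eV
  n = 15:  E = -13.6057/15² = -0.06047 eV  ← matches
  n = 16:  E = -13.6057/16² = -0.05315 eV
  n = 17:  E = -13.6057/17² = -0.04708 eV

Checking against the measurement of -0.060 eV (2 sig figs), only n = 15 agrees:
E_15 = -0.06047 eV, which rounds to -0.060 eV ✓

Therefore n = 15.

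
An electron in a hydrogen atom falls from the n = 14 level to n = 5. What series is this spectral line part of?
Pfund series

The spectral series in hydrogen are named based on the final (lower) energy level:
- Lyman series: n_final = 1 (ultraviolet)
- Balmer series: n_final = 2 (visible/near-UV)
- Paschen series: n_final = 3 (infrared)
- Brackett series: n_final = 4 (infrared)
- Pfund series: n_final = 5 (far infrared)

Since this transition ends at n = 5, it belongs to the Pfund series.

For reference, this 14 → 5 line has photon energy
ΔE = 13.6057 eV × (1/5² - 1/14²) = 0.4748111633 eV,
corresponding to wavelength λ = hc/ΔE = 1239.84 eV·nm / 0.4748111633 eV = 2611.2276 nm in the far infrared region.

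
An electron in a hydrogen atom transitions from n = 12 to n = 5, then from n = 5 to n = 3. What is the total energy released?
1.4173 eV

The energy levels of hydrogen are E_n = -13.6057 / n² eV.

First transition (12 → 5):
ΔE₁ = |E_5 - E_12|
ΔE₁ = |-0.5442280000 - (-0.0944840278)| = 0.4497440 eV

Second transition (5 → 3):
ΔE₂ = |E_3 - E_5|
ΔE₂ = |-1.5117444444 - (-0.5442280000)| = 0.9675164 eV

Total energy released:
E_total = ΔE₁ + ΔE₂ = 0.4497440 + 0.9675164 = 1.4173 eV

Note: This equals the direct transition 12 → 3: 1.4173 eV ✓
Energy is conserved regardless of the path taken.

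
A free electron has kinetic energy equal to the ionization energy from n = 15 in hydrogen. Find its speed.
1.458e+05 m/s (or 0.0486% of c)

The binding energy at n = 15 for hydrogen is:
E_15 = -13.6057/15² = -0.06046978 eV
|E_15| = 0.06046978 eV

Convert to Joules:
KE = 0.06046978 eV × (1.602177 × 10⁻¹⁹ J/eV) = 9.68833e-21 J

Using KE = ½mv²:
v = √(2·KE/m_e)
v = √(2 × 9.68833e-21 J / 9.10938 × 10⁻³¹ kg)
v = 1.458e+05 m/s

This is approximately 0.0486% the speed of light.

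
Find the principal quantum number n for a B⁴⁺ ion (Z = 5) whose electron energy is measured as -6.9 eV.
n = 7

The exact energy levels follow E_n = -13.6057 Z² / n² eV with Z = 5.

The measured value (-6.9 eV) is reported to only 2 significant figures, so we must test candidate n values and see which one matches to that precision.

Candidate energies:
  n = 5:  E = -13.6057 × 5² / 5² = -13.60570 eV
  n = 6:  E = -13.6057 × 5² / 6² = -9.44840 eV
  n = 7:  E = -13.6057 × 5² / 7² = -6.94168 eV  ← matches
  n = 8:  E = -13.6057 × 5² / 8² = -5.31473 eV
  n = 9:  E = -13.6057 × 5² / 9² = -4.19929 eV

Checking against the measurement of -6.9 eV (2 sig figs), only n = 7 agrees:
E_7 = -6.94168 eV, which rounds to -6.9 eV ✓

Therefore n = 7.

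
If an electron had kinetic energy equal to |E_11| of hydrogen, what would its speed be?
1.989e+05 m/s (or 0.066340% of c)

The binding energy at n = 11 for hydrogen is:
E_11 = -13.6057/11² = -0.11244380 eV
|E_11| = 0.11244380 eV

Convert to Joules:
KE = 0.11244380 eV × (1.602177 × 10⁻¹⁹ J/eV) = 1.80155e-20 J

Using KE = ½mv²:
v = √(2·KE/m_e)
v = √(2 × 1.80155e-20 J / 9.10938 × 10⁻³¹ kg)
v = 1.989e+05 m/s

This is approximately 0.066340% the speed of light.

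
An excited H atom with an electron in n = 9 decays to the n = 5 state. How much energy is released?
0.376 eV

The energy levels are E_n = -13.6057 eV / n².

Energy at n = 9: E_9 = -13.6057 / 9² = -0.167972 eV
Energy at n = 5: E_5 = -13.6057 / 5² = -0.544228 eV

For emission (electron falling to lower state), the photon energy is:
E_photon = E_9 - E_5 = |-0.167972 - (-0.544228)|
E_photon = 0.376 eV

This energy is carried away by the emitted photon.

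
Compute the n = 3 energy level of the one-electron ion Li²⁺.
-13.61 eV

For hydrogen-like ions, the energy levels scale with Z²:
E_n = -13.6057 Z² / n² eV

For Li²⁺ (Z = 3) at n = 3:
E_3 = -13.6057 × 3² / 3²
E_3 = -13.6057 × 9 / 9
E_3 = -122.4513 / 9
E_3 = -13.61 eV

The energy is 9 times more negative than hydrogen at the same n due to the stronger nuclear charge.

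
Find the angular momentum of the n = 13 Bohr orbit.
1.3709e-33 J·s (or 13ℏ)

In the Bohr model, angular momentum is quantized:
L = nℏ

where ℏ = h/(2π) = 1.054572e-34 J·s

For n = 13:
L = 13 × 1.054572e-34 J·s
L = 1.3709e-33 J·s

This can also be written as L = 13ℏ.
The angular momentum is an integer multiple of the reduced Planck constant.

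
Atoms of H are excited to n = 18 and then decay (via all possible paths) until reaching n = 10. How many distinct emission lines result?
36

The electron can occupy levels n = 10, 11, ..., 18 during de-excitation — that is m = 18 - 10 + 1 = 9 distinct levels.

The number of distinct spectral lines equals the number of ways to choose 2 of these m levels (each pair gives one possible emission transition):

Number of lines = m(m-1)/2 = 9×8/2 = 36

These correspond to all possible transitions between the 9 levels:
18 → 17, 18 → 16, 18 → 15, 18 → 14, 18 → 13, 18 → 12, 18 → 11, 18 → 10...

Each transition produces a photon with a unique energy (and thus wavelength). This count does not depend on Z.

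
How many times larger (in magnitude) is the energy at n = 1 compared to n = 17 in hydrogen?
289.000

Using E_n = -13.6057 Z² / n² eV with Z = 1:

E_1 = -13.6057 / 1² = -13.6057 / 1 = -13.605700000 eV
E_17 = -13.6057 / 17² = -13.6057 / 289 = -0.047078547 eV

The ratio is:
E_1/E_17 = (-13.605700000) / (-0.047078547)
E_1/E_17 = (-13.6057/1) / (-13.6057/289)
E_1/E_17 = 289/1
E_1/E_17 = 289.000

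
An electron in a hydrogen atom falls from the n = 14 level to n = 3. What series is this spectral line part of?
Paschen series

The spectral series in hydrogen are named based on the final (lower) energy level:
- Lyman series: n_final = 1 (ultraviolet)
- Balmer series: n_final = 2 (visible/near-UV)
- Paschen series: n_final = 3 (infrared)
- Brackett series: n_final = 4 (infrared)
- Pfund series: n_final = 5 (far infrared)

Since this transition ends at n = 3, it belongs to the Paschen series.

For reference, this 14 → 3 line has photon energy
ΔE = 13.6057 eV × (1/3² - 1/14²) = 1.4423276077 eV,
corresponding to wavelength λ = hc/ΔE = 1239.84 eV·nm / 1.4423276077 eV = 859.610530 nm in the infrared region.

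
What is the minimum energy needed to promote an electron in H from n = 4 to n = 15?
0.78989 eV

The energy levels of a hydrogen-like atom are E_n = -13.6057 eV / n².

Energy at n = 4: E_4 = -13.6057 / 4² = -0.85035625 eV
Energy at n = 15: E_15 = -13.6057 / 15² = -0.06046978 eV

The excitation energy is the difference:
ΔE = E_15 - E_4
ΔE = -0.06046978 - (-0.85035625)
ΔE = 0.78989 eV

Since this is positive, energy must be absorbed (photon absorption).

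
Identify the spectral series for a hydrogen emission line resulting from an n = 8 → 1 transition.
Lyman series

The spectral series in hydrogen are named based on the final (lower) energy level:
- Lyman series: n_final = 1 (ultraviolet)
- Balmer series: n_final = 2 (visible/near-UV)
- Paschen series: n_final = 3 (infrared)
- Brackett series: n_final = 4 (infrared)
- Pfund series: n_final = 5 (far infrared)

Since this transition ends at n = 1, it belongs to the Lyman series.

For reference, this 8 → 1 line has photon energy
ΔE = 13.6057 eV × (1/1² - 1/8²) = 13.39311094 eV,
corresponding to wavelength λ = hc/ΔE = 1239.84 eV·nm / 13.39311094 eV = 92.572966 nm in the ultraviolet region.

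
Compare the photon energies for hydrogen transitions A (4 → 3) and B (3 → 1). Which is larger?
3 → 1

Calculate the energy for each transition:

Transition 4 → 3:
ΔE₁ = |E_3 - E_4| = |-13.6057/3² - (-13.6057/4²)|
ΔE₁ = |-1.51174444 - (-0.85035625)| = 0.66139 eV

Transition 3 → 1:
ΔE₂ = |E_1 - E_3| = |-13.6057/1² - (-13.6057/3²)|
ΔE₂ = |-13.60570000 - (-1.51174444)| = 12.09396 eV

Since 12.09396 eV > 0.66139 eV, the transition 3 → 1 emits the more energetic photon.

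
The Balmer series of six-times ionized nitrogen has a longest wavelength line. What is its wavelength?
13.390 nm

The longest wavelength corresponds to the smallest energy transition in the series.
The Balmer series has all transitions ending at n_f = 2.

For N⁶⁺ (Z = 7), the first line (α-line) is the jump from n = 3 to n = 2:
E_3 = -13.6057 × 7² / 3² = -74.07548 eV
E_2 = -13.6057 × 7² / 2² = -166.66983 eV
ΔE = E_3 - E_2 = 92.59435 eV

λ = hc/E = 1239.84 eV·nm / 92.59435 eV
λ = 13.390 nm

This is the α-line of the Balmer series in N⁶⁺.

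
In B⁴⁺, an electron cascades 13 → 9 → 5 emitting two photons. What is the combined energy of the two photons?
11.59302 eV

The energy levels of B⁴⁺ are E_n = -13.6057 × 5² / n² eV.

First transition (13 → 9):
ΔE₁ = |E_9 - E_13|
ΔE₁ = |-4.19929012346 - (-2.01267751479)| = 2.18661261 eV

Second transition (9 → 5):
ΔE₂ = |E_5 - E_9|
ΔE₂ = |-13.60570000000 - (-4.19929012346)| = 9.40640988 eV

Total energy released:
E_total = ΔE₁ + ΔE₂ = 2.18661261 + 9.40640988 = 11.59302 eV

Note: This equals the direct transition 13 → 5: 11.59302 eV ✓
Energy is conserved regardless of the path taken.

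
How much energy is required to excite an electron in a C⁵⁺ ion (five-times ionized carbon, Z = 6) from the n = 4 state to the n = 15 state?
28.43591 eV

The energy levels of a hydrogen-like atom are E_n = -13.6057 Z² eV / n².

Energy at n = 4: E_4 = -13.6057 × 6² / 4² = -30.61282500 eV
Energy at n = 15: E_15 = -13.6057 × 6² / 15² = -2.17691200 eV

The excitation energy is the difference:
ΔE = E_15 - E_4
ΔE = -2.17691200 - (-30.61282500)
ΔE = 28.43591 eV

Since this is positive, energy must be absorbed (photon absorption).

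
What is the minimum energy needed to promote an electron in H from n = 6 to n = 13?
0.297 eV

The energy levels of a hydrogen-like atom are E_n = -13.6057 eV / n².

Energy at n = 6: E_6 = -13.6057 / 6² = -0.377936 eV
Energy at n = 13: E_13 = -13.6057 / 13² = -0.080507 eV

The excitation energy is the difference:
ΔE = E_13 - E_6
ΔE = -0.080507 - (-0.377936)
ΔE = 0.297 eV

Since this is positive, energy must be absorbed (photon absorption).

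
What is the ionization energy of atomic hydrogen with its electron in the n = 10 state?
0.14 eV

The ionization energy is the energy needed to remove the electron completely (n → ∞).

For hydrogen, E_n = -13.6057 eV / n².

At n = 10: E_10 = -13.6057 / 10² = -0.13606 eV
At n = ∞: E_∞ = 0 eV

Ionization energy = E_∞ - E_10 = 0 - (-0.13606) = 0.13606 eV
Ionization energy ≈ 0.14 eV

This is also called the binding energy of the electron in state n = 10.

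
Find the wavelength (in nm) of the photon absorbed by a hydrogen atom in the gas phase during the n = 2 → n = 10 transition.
379.6938 nm

First, find the transition energy using E_n = -13.6057 / n² eV:
E_2 = -13.6057 / 2² = -3.40142500 eV
E_10 = -13.6057 / 10² = -0.13605700 eV

Photon energy: |ΔE| = |E_10 - E_2| = 3.26536800 eV

Convert to wavelength using E = hc/λ with hc = 1239.84 eV·nm:
λ = hc/E = 1239.84 eV·nm / 3.26536800 eV
λ = 379.6938 nm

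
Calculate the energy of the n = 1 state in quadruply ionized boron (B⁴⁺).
-340.14 eV

For hydrogen-like ions, the energy levels scale with Z²:
E_n = -13.6057 Z² / n² eV

For B⁴⁺ (Z = 5) at n = 1:
E_1 = -13.6057 × 5² / 1²
E_1 = -13.6057 × 25 / 1
E_1 = -340.1425 / 1
E_1 = -340.14 eV

The energy is 25 times more negative than hydrogen at the same n due to the stronger nuclear charge.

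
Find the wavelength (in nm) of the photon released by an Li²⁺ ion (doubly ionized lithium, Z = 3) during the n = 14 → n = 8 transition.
962.198 nm

First, find the transition energy using E_n = -13.6057 Z² / n² eV:
E_14 = -13.6057 × 3² / 14² = -0.6247515 eV
E_8 = -13.6057 × 3² / 8² = -1.9133016 eV

Photon energy: |ΔE| = |E_8 - E_14| = 1.2885501 eV

Convert to wavelength using E = hc/λ with hc = 1239.84 eV·nm:
λ = hc/E = 1239.84 eV·nm / 1.2885501 eV
λ = 962.198 nm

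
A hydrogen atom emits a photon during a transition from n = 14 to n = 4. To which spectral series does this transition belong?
Brackett series

The spectral series in hydrogen are named based on the final (lower) energy level:
- Lyman series: n_final = 1 (ultraviolet)
- Balmer series: n_final = 2 (visible/near-UV)
- Paschen series: n_final = 3 (infrared)
- Brackett series: n_final = 4 (infrared)
- Pfund series: n_final = 5 (far infrared)

Since this transition ends at n = 4, it belongs to the Brackett series.

For reference, this 14 → 4 line has photon energy
ΔE = 13.6057 eV × (1/4² - 1/14²) = 0.78093941327 eV,
corresponding to wavelength λ = hc/ΔE = 1239.84 eV·nm / 0.78093941327 eV = 1587.62636 nm in the infrared region.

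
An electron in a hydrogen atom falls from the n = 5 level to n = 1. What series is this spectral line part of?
Lyman series

The spectral series in hydrogen are named based on the final (lower) energy level:
- Lyman series: n_final = 1 (ultraviolet)
- Balmer series: n_final = 2 (visible/near-UV)
- Paschen series: n_final = 3 (infrared)
- Brackett series: n_final = 4 (infrared)
- Pfund series: n_final = 5 (far infrared)

Since this transition ends at n = 1, it belongs to the Lyman series.

For reference, this 5 → 1 line has photon energy
ΔE = 13.6057 eV × (1/1² - 1/5²) = 13.06147200 eV,
corresponding to wavelength λ = hc/ΔE = 1239.84 eV·nm / 13.06147200 eV = 94.923451 nm in the ultraviolet region.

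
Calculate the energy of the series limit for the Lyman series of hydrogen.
13.6057 eV

The series limit corresponds to the transition from n = ∞ to n = 1.
This is the highest energy (shortest wavelength) transition in the Lyman series.

E_∞ = 0 eV
E_1 = -13.6057 / 1² = -13.6057 eV

Energy at series limit:
ΔE = E_∞ - E_1 = 0 - (-13.6057) = 13.6057 eV

This energy equals the ionization energy from the n = 1 state of hydrogen.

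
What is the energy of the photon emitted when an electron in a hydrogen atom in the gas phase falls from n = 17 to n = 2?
3.35435 eV

The energy levels are E_n = -13.6057 eV / n².

Energy at n = 17: E_17 = -13.6057 / 17² = -0.04707855 eV
Energy at n = 2: E_2 = -13.6057 / 2² = -3.40142500 eV

For emission (electron falling to lower state), the photon energy is:
E_photon = E_17 - E_2 = |-0.04707855 - (-3.40142500)|
E_photon = 3.35435 eV

This energy is carried away by the emitted photon.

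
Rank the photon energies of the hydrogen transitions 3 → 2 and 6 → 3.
3 → 2

Calculate the energy for each transition:

Transition 3 → 2:
ΔE₁ = |E_2 - E_3| = |-13.6057/2² - (-13.6057/3²)|
ΔE₁ = |-3.401425000 - (-1.511744444)| = 1.889681 eV

Transition 6 → 3:
ΔE₂ = |E_3 - E_6| = |-13.6057/3² - (-13.6057/6²)|
ΔE₂ = |-1.511744444 - (-0.377936111)| = 1.133808 eV

Since 1.889681 eV > 1.133808 eV, the transition 3 → 2 emits the more energetic photon.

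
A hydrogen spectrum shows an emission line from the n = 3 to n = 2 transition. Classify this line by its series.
Balmer series

The spectral series in hydrogen are named based on the final (lower) energy level:
- Lyman series: n_final = 1 (ultraviolet)
- Balmer series: n_final = 2 (visible/near-UV)
- Paschen series: n_final = 3 (infrared)
- Brackett series: n_final = 4 (infrared)
- Pfund series: n_final = 5 (far infrared)

Since this transition ends at n = 2, it belongs to the Balmer series.

For reference, this 3 → 2 line has photon energy
ΔE = 13.6057 eV × (1/2² - 1/3²) = 1.8896806 eV,
corresponding to wavelength λ = hc/ΔE = 1239.84 eV·nm / 1.8896806 eV = 656.111 nm in the visible/near-UV region.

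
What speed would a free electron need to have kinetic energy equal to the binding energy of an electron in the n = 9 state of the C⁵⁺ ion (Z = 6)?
1.45846e+06 m/s (or 0.486490% of c)

The binding energy at n = 9 for C⁵⁺ is:
E_9 = -13.6057 × 6²/9² = -6.04697778 eV
|E_9| = 6.04697778 eV

Convert to Joules:
KE = 6.04697778 eV × (1.602177 × 10⁻¹⁹ J/eV) = 9.6883287e-19 J

Using KE = ½mv²:
v = √(2·KE/m_e)
v = √(2 × 9.6883287e-19 J / 9.10938 × 10⁻³¹ kg)
v = 1.45846e+06 m/s

This is approximately 0.486490% the speed of light.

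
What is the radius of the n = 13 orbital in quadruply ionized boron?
1.7886 nm (or 17.8862 Å)

The Bohr radius formula is:
r_n = n² a₀ / Z

where a₀ = 0.0529177 nm is the Bohr radius.

For B⁴⁺ (Z = 5) at n = 13:
r_13 = 13² × 0.0529177 nm / 5
r_13 = 169 × 0.0529177 nm / 5
r_13 = 8.94309 nm / 5
r_13 = 1.7886 nm

The electron orbits at approximately 1.7886 nm from the nucleus.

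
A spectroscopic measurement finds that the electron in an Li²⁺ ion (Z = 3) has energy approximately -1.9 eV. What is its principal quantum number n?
n = 8

The exact energy levels follow E_n = -13.6057 Z² / n² eV with Z = 3.

The measured value (-1.9 eV) is reported to only 2 significant figures, so we must test candidate n values and see which one matches to that precision.

Candidate energies:
  n = 6:  E = -13.6057 × 3² / 6² = -3.40143 eV
  n = 7:  E = -13.6057 × 3² / 7² = -2.49901 eV
  n = 8:  E = -13.6057 × 3² / 8² = -1.91330 eV  ← matches
  n = 9:  E = -13.6057 × 3² / 9² = -1.51174 eV
  n = 10:  E = -13.6057 × 3² / 10² = -1.22451 eV

Checking against the measurement of -1.9 eV (2 sig figs), only n = 8 agrees:
E_8 = -1.91330 eV, which rounds to -1.9 eV ✓

Therefore n = 8.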